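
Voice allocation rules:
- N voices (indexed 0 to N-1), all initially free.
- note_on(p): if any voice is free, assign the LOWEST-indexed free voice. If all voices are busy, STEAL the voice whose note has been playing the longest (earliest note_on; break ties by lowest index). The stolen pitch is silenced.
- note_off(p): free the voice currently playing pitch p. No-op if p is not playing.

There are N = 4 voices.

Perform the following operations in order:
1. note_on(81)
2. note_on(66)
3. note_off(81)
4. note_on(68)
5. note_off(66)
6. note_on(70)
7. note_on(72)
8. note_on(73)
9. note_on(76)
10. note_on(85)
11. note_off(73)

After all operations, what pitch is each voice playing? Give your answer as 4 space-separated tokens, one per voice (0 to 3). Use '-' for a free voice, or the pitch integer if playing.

Op 1: note_on(81): voice 0 is free -> assigned | voices=[81 - - -]
Op 2: note_on(66): voice 1 is free -> assigned | voices=[81 66 - -]
Op 3: note_off(81): free voice 0 | voices=[- 66 - -]
Op 4: note_on(68): voice 0 is free -> assigned | voices=[68 66 - -]
Op 5: note_off(66): free voice 1 | voices=[68 - - -]
Op 6: note_on(70): voice 1 is free -> assigned | voices=[68 70 - -]
Op 7: note_on(72): voice 2 is free -> assigned | voices=[68 70 72 -]
Op 8: note_on(73): voice 3 is free -> assigned | voices=[68 70 72 73]
Op 9: note_on(76): all voices busy, STEAL voice 0 (pitch 68, oldest) -> assign | voices=[76 70 72 73]
Op 10: note_on(85): all voices busy, STEAL voice 1 (pitch 70, oldest) -> assign | voices=[76 85 72 73]
Op 11: note_off(73): free voice 3 | voices=[76 85 72 -]

Answer: 76 85 72 -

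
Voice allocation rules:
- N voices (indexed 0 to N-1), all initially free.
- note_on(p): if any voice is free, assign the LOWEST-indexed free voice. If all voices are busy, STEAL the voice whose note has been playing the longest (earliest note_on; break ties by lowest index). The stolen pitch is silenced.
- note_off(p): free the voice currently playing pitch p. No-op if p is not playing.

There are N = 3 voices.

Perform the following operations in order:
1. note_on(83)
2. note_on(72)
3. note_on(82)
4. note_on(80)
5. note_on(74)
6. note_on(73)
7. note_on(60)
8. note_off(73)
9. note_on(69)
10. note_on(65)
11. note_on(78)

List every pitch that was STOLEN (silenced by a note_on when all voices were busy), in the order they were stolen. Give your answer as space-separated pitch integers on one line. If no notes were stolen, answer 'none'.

Answer: 83 72 82 80 74 60

Derivation:
Op 1: note_on(83): voice 0 is free -> assigned | voices=[83 - -]
Op 2: note_on(72): voice 1 is free -> assigned | voices=[83 72 -]
Op 3: note_on(82): voice 2 is free -> assigned | voices=[83 72 82]
Op 4: note_on(80): all voices busy, STEAL voice 0 (pitch 83, oldest) -> assign | voices=[80 72 82]
Op 5: note_on(74): all voices busy, STEAL voice 1 (pitch 72, oldest) -> assign | voices=[80 74 82]
Op 6: note_on(73): all voices busy, STEAL voice 2 (pitch 82, oldest) -> assign | voices=[80 74 73]
Op 7: note_on(60): all voices busy, STEAL voice 0 (pitch 80, oldest) -> assign | voices=[60 74 73]
Op 8: note_off(73): free voice 2 | voices=[60 74 -]
Op 9: note_on(69): voice 2 is free -> assigned | voices=[60 74 69]
Op 10: note_on(65): all voices busy, STEAL voice 1 (pitch 74, oldest) -> assign | voices=[60 65 69]
Op 11: note_on(78): all voices busy, STEAL voice 0 (pitch 60, oldest) -> assign | voices=[78 65 69]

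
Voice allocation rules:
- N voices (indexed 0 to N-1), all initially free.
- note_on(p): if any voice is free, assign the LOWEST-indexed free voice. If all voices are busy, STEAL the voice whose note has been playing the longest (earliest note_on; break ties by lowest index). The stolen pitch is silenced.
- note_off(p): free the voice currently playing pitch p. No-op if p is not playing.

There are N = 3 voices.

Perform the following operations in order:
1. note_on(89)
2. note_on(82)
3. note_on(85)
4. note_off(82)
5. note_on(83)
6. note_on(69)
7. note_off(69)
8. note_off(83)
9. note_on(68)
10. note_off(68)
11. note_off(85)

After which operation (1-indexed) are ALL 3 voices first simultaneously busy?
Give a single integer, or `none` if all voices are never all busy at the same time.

Op 1: note_on(89): voice 0 is free -> assigned | voices=[89 - -]
Op 2: note_on(82): voice 1 is free -> assigned | voices=[89 82 -]
Op 3: note_on(85): voice 2 is free -> assigned | voices=[89 82 85]
Op 4: note_off(82): free voice 1 | voices=[89 - 85]
Op 5: note_on(83): voice 1 is free -> assigned | voices=[89 83 85]
Op 6: note_on(69): all voices busy, STEAL voice 0 (pitch 89, oldest) -> assign | voices=[69 83 85]
Op 7: note_off(69): free voice 0 | voices=[- 83 85]
Op 8: note_off(83): free voice 1 | voices=[- - 85]
Op 9: note_on(68): voice 0 is free -> assigned | voices=[68 - 85]
Op 10: note_off(68): free voice 0 | voices=[- - 85]
Op 11: note_off(85): free voice 2 | voices=[- - -]

Answer: 3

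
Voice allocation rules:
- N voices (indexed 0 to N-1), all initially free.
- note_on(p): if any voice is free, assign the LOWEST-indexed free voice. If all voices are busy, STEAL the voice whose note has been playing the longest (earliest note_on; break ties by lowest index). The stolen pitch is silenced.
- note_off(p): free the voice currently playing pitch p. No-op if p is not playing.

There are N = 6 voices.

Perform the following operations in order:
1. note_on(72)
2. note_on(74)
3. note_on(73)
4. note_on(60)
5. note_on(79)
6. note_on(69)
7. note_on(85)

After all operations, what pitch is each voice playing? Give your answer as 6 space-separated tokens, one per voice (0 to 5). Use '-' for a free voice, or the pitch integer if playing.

Answer: 85 74 73 60 79 69

Derivation:
Op 1: note_on(72): voice 0 is free -> assigned | voices=[72 - - - - -]
Op 2: note_on(74): voice 1 is free -> assigned | voices=[72 74 - - - -]
Op 3: note_on(73): voice 2 is free -> assigned | voices=[72 74 73 - - -]
Op 4: note_on(60): voice 3 is free -> assigned | voices=[72 74 73 60 - -]
Op 5: note_on(79): voice 4 is free -> assigned | voices=[72 74 73 60 79 -]
Op 6: note_on(69): voice 5 is free -> assigned | voices=[72 74 73 60 79 69]
Op 7: note_on(85): all voices busy, STEAL voice 0 (pitch 72, oldest) -> assign | voices=[85 74 73 60 79 69]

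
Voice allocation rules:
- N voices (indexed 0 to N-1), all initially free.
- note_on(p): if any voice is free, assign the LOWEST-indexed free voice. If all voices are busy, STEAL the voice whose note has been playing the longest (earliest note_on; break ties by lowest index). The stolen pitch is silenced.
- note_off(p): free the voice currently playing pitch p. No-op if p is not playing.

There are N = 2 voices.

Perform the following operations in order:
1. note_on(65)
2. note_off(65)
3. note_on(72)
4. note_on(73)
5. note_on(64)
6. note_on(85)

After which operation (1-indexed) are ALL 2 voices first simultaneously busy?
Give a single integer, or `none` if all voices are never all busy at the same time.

Op 1: note_on(65): voice 0 is free -> assigned | voices=[65 -]
Op 2: note_off(65): free voice 0 | voices=[- -]
Op 3: note_on(72): voice 0 is free -> assigned | voices=[72 -]
Op 4: note_on(73): voice 1 is free -> assigned | voices=[72 73]
Op 5: note_on(64): all voices busy, STEAL voice 0 (pitch 72, oldest) -> assign | voices=[64 73]
Op 6: note_on(85): all voices busy, STEAL voice 1 (pitch 73, oldest) -> assign | voices=[64 85]

Answer: 4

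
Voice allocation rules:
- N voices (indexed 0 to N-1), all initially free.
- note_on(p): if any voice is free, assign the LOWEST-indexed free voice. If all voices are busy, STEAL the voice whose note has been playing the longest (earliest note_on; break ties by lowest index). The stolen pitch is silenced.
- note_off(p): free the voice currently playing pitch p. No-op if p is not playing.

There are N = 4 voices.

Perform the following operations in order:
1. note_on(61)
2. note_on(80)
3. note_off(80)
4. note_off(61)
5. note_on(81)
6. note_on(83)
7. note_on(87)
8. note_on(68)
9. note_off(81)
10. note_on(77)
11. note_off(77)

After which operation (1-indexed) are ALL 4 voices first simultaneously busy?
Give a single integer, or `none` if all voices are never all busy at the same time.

Op 1: note_on(61): voice 0 is free -> assigned | voices=[61 - - -]
Op 2: note_on(80): voice 1 is free -> assigned | voices=[61 80 - -]
Op 3: note_off(80): free voice 1 | voices=[61 - - -]
Op 4: note_off(61): free voice 0 | voices=[- - - -]
Op 5: note_on(81): voice 0 is free -> assigned | voices=[81 - - -]
Op 6: note_on(83): voice 1 is free -> assigned | voices=[81 83 - -]
Op 7: note_on(87): voice 2 is free -> assigned | voices=[81 83 87 -]
Op 8: note_on(68): voice 3 is free -> assigned | voices=[81 83 87 68]
Op 9: note_off(81): free voice 0 | voices=[- 83 87 68]
Op 10: note_on(77): voice 0 is free -> assigned | voices=[77 83 87 68]
Op 11: note_off(77): free voice 0 | voices=[- 83 87 68]

Answer: 8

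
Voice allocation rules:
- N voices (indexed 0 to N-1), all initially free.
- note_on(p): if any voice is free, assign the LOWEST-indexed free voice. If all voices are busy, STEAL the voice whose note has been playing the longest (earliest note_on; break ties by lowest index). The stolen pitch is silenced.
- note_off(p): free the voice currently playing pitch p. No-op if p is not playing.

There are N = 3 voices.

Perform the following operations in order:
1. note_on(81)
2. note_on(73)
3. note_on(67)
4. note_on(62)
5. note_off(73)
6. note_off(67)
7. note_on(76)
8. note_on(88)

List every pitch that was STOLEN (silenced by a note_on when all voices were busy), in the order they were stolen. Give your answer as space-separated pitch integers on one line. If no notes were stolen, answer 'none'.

Op 1: note_on(81): voice 0 is free -> assigned | voices=[81 - -]
Op 2: note_on(73): voice 1 is free -> assigned | voices=[81 73 -]
Op 3: note_on(67): voice 2 is free -> assigned | voices=[81 73 67]
Op 4: note_on(62): all voices busy, STEAL voice 0 (pitch 81, oldest) -> assign | voices=[62 73 67]
Op 5: note_off(73): free voice 1 | voices=[62 - 67]
Op 6: note_off(67): free voice 2 | voices=[62 - -]
Op 7: note_on(76): voice 1 is free -> assigned | voices=[62 76 -]
Op 8: note_on(88): voice 2 is free -> assigned | voices=[62 76 88]

Answer: 81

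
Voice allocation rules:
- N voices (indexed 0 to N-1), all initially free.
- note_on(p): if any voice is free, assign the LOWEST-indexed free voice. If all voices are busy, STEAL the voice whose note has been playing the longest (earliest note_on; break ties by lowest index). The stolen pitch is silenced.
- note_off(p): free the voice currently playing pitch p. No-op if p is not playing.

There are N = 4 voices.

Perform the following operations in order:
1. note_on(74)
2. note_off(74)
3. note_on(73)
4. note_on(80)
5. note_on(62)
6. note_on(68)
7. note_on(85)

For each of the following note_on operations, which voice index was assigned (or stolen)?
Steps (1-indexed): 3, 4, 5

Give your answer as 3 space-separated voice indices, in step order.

Answer: 0 1 2

Derivation:
Op 1: note_on(74): voice 0 is free -> assigned | voices=[74 - - -]
Op 2: note_off(74): free voice 0 | voices=[- - - -]
Op 3: note_on(73): voice 0 is free -> assigned | voices=[73 - - -]
Op 4: note_on(80): voice 1 is free -> assigned | voices=[73 80 - -]
Op 5: note_on(62): voice 2 is free -> assigned | voices=[73 80 62 -]
Op 6: note_on(68): voice 3 is free -> assigned | voices=[73 80 62 68]
Op 7: note_on(85): all voices busy, STEAL voice 0 (pitch 73, oldest) -> assign | voices=[85 80 62 68]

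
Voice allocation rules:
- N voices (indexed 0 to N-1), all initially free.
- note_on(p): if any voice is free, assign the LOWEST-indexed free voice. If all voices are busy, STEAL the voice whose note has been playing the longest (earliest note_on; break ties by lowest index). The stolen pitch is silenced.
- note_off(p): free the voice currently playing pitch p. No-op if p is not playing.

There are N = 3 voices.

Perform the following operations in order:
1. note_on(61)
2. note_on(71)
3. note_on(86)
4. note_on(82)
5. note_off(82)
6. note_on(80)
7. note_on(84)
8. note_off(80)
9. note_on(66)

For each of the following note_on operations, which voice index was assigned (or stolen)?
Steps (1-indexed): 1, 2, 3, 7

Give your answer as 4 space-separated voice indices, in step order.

Answer: 0 1 2 1

Derivation:
Op 1: note_on(61): voice 0 is free -> assigned | voices=[61 - -]
Op 2: note_on(71): voice 1 is free -> assigned | voices=[61 71 -]
Op 3: note_on(86): voice 2 is free -> assigned | voices=[61 71 86]
Op 4: note_on(82): all voices busy, STEAL voice 0 (pitch 61, oldest) -> assign | voices=[82 71 86]
Op 5: note_off(82): free voice 0 | voices=[- 71 86]
Op 6: note_on(80): voice 0 is free -> assigned | voices=[80 71 86]
Op 7: note_on(84): all voices busy, STEAL voice 1 (pitch 71, oldest) -> assign | voices=[80 84 86]
Op 8: note_off(80): free voice 0 | voices=[- 84 86]
Op 9: note_on(66): voice 0 is free -> assigned | voices=[66 84 86]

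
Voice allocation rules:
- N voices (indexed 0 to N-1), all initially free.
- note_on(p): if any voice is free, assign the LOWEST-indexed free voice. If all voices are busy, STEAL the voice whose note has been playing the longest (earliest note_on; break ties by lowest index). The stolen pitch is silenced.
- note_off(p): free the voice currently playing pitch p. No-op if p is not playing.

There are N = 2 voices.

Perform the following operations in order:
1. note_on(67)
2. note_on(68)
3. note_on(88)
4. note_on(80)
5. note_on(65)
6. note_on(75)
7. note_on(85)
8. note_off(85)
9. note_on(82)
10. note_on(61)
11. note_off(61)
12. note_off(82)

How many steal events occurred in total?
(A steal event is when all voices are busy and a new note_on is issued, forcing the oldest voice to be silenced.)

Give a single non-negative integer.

Answer: 6

Derivation:
Op 1: note_on(67): voice 0 is free -> assigned | voices=[67 -]
Op 2: note_on(68): voice 1 is free -> assigned | voices=[67 68]
Op 3: note_on(88): all voices busy, STEAL voice 0 (pitch 67, oldest) -> assign | voices=[88 68]
Op 4: note_on(80): all voices busy, STEAL voice 1 (pitch 68, oldest) -> assign | voices=[88 80]
Op 5: note_on(65): all voices busy, STEAL voice 0 (pitch 88, oldest) -> assign | voices=[65 80]
Op 6: note_on(75): all voices busy, STEAL voice 1 (pitch 80, oldest) -> assign | voices=[65 75]
Op 7: note_on(85): all voices busy, STEAL voice 0 (pitch 65, oldest) -> assign | voices=[85 75]
Op 8: note_off(85): free voice 0 | voices=[- 75]
Op 9: note_on(82): voice 0 is free -> assigned | voices=[82 75]
Op 10: note_on(61): all voices busy, STEAL voice 1 (pitch 75, oldest) -> assign | voices=[82 61]
Op 11: note_off(61): free voice 1 | voices=[82 -]
Op 12: note_off(82): free voice 0 | voices=[- -]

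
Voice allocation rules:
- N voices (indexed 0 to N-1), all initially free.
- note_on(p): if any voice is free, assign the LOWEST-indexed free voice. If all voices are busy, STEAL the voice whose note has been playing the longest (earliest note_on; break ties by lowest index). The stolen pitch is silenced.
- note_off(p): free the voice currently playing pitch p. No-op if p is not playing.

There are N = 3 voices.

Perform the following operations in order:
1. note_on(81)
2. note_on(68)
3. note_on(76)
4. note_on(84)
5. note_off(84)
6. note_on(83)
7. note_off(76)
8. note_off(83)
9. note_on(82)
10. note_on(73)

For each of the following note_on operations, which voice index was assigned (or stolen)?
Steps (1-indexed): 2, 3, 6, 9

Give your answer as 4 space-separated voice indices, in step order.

Answer: 1 2 0 0

Derivation:
Op 1: note_on(81): voice 0 is free -> assigned | voices=[81 - -]
Op 2: note_on(68): voice 1 is free -> assigned | voices=[81 68 -]
Op 3: note_on(76): voice 2 is free -> assigned | voices=[81 68 76]
Op 4: note_on(84): all voices busy, STEAL voice 0 (pitch 81, oldest) -> assign | voices=[84 68 76]
Op 5: note_off(84): free voice 0 | voices=[- 68 76]
Op 6: note_on(83): voice 0 is free -> assigned | voices=[83 68 76]
Op 7: note_off(76): free voice 2 | voices=[83 68 -]
Op 8: note_off(83): free voice 0 | voices=[- 68 -]
Op 9: note_on(82): voice 0 is free -> assigned | voices=[82 68 -]
Op 10: note_on(73): voice 2 is free -> assigned | voices=[82 68 73]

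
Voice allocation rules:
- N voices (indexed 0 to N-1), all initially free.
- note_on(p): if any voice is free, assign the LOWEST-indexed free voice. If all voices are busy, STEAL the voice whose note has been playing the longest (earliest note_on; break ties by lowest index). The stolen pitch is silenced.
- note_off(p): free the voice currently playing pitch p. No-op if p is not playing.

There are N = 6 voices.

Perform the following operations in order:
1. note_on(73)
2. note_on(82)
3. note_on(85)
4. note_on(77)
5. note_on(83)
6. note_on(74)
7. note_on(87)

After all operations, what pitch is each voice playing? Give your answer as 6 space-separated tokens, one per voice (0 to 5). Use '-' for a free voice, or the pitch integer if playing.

Op 1: note_on(73): voice 0 is free -> assigned | voices=[73 - - - - -]
Op 2: note_on(82): voice 1 is free -> assigned | voices=[73 82 - - - -]
Op 3: note_on(85): voice 2 is free -> assigned | voices=[73 82 85 - - -]
Op 4: note_on(77): voice 3 is free -> assigned | voices=[73 82 85 77 - -]
Op 5: note_on(83): voice 4 is free -> assigned | voices=[73 82 85 77 83 -]
Op 6: note_on(74): voice 5 is free -> assigned | voices=[73 82 85 77 83 74]
Op 7: note_on(87): all voices busy, STEAL voice 0 (pitch 73, oldest) -> assign | voices=[87 82 85 77 83 74]

Answer: 87 82 85 77 83 74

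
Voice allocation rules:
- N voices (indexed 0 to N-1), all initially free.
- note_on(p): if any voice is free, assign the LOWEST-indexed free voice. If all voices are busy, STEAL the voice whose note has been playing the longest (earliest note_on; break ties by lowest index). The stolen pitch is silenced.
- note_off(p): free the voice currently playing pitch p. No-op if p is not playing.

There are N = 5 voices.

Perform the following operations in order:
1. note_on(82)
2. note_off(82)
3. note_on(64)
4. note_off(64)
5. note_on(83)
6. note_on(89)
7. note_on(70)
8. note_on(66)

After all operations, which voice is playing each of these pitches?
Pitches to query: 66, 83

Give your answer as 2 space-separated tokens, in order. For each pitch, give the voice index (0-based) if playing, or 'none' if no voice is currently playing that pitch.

Answer: 3 0

Derivation:
Op 1: note_on(82): voice 0 is free -> assigned | voices=[82 - - - -]
Op 2: note_off(82): free voice 0 | voices=[- - - - -]
Op 3: note_on(64): voice 0 is free -> assigned | voices=[64 - - - -]
Op 4: note_off(64): free voice 0 | voices=[- - - - -]
Op 5: note_on(83): voice 0 is free -> assigned | voices=[83 - - - -]
Op 6: note_on(89): voice 1 is free -> assigned | voices=[83 89 - - -]
Op 7: note_on(70): voice 2 is free -> assigned | voices=[83 89 70 - -]
Op 8: note_on(66): voice 3 is free -> assigned | voices=[83 89 70 66 -]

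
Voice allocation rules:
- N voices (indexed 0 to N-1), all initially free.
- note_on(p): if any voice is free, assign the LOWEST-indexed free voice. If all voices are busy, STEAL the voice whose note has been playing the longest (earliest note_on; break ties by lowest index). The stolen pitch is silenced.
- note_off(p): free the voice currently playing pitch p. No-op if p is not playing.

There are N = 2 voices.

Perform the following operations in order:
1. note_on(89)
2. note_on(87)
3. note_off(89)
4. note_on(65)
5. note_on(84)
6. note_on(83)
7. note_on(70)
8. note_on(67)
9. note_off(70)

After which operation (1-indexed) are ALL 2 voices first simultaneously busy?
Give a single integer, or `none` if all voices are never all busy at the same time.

Answer: 2

Derivation:
Op 1: note_on(89): voice 0 is free -> assigned | voices=[89 -]
Op 2: note_on(87): voice 1 is free -> assigned | voices=[89 87]
Op 3: note_off(89): free voice 0 | voices=[- 87]
Op 4: note_on(65): voice 0 is free -> assigned | voices=[65 87]
Op 5: note_on(84): all voices busy, STEAL voice 1 (pitch 87, oldest) -> assign | voices=[65 84]
Op 6: note_on(83): all voices busy, STEAL voice 0 (pitch 65, oldest) -> assign | voices=[83 84]
Op 7: note_on(70): all voices busy, STEAL voice 1 (pitch 84, oldest) -> assign | voices=[83 70]
Op 8: note_on(67): all voices busy, STEAL voice 0 (pitch 83, oldest) -> assign | voices=[67 70]
Op 9: note_off(70): free voice 1 | voices=[67 -]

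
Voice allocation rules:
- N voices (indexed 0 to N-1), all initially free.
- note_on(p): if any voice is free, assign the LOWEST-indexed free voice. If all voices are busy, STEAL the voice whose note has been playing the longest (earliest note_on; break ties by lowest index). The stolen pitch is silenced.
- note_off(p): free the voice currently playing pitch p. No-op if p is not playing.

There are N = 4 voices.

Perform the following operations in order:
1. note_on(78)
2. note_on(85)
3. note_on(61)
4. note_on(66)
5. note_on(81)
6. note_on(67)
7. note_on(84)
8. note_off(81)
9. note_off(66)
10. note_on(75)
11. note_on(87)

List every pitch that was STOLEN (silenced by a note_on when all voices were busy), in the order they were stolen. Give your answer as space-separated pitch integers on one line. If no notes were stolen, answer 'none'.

Op 1: note_on(78): voice 0 is free -> assigned | voices=[78 - - -]
Op 2: note_on(85): voice 1 is free -> assigned | voices=[78 85 - -]
Op 3: note_on(61): voice 2 is free -> assigned | voices=[78 85 61 -]
Op 4: note_on(66): voice 3 is free -> assigned | voices=[78 85 61 66]
Op 5: note_on(81): all voices busy, STEAL voice 0 (pitch 78, oldest) -> assign | voices=[81 85 61 66]
Op 6: note_on(67): all voices busy, STEAL voice 1 (pitch 85, oldest) -> assign | voices=[81 67 61 66]
Op 7: note_on(84): all voices busy, STEAL voice 2 (pitch 61, oldest) -> assign | voices=[81 67 84 66]
Op 8: note_off(81): free voice 0 | voices=[- 67 84 66]
Op 9: note_off(66): free voice 3 | voices=[- 67 84 -]
Op 10: note_on(75): voice 0 is free -> assigned | voices=[75 67 84 -]
Op 11: note_on(87): voice 3 is free -> assigned | voices=[75 67 84 87]

Answer: 78 85 61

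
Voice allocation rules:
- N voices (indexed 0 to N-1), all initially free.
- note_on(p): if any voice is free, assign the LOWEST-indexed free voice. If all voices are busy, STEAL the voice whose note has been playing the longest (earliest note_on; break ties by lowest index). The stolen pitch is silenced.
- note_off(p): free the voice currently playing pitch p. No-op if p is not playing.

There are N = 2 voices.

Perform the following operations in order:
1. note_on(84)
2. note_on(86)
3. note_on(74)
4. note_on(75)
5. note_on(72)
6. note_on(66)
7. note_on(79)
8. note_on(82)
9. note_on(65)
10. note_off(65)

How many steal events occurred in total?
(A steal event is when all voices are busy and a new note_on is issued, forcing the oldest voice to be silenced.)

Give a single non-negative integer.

Answer: 7

Derivation:
Op 1: note_on(84): voice 0 is free -> assigned | voices=[84 -]
Op 2: note_on(86): voice 1 is free -> assigned | voices=[84 86]
Op 3: note_on(74): all voices busy, STEAL voice 0 (pitch 84, oldest) -> assign | voices=[74 86]
Op 4: note_on(75): all voices busy, STEAL voice 1 (pitch 86, oldest) -> assign | voices=[74 75]
Op 5: note_on(72): all voices busy, STEAL voice 0 (pitch 74, oldest) -> assign | voices=[72 75]
Op 6: note_on(66): all voices busy, STEAL voice 1 (pitch 75, oldest) -> assign | voices=[72 66]
Op 7: note_on(79): all voices busy, STEAL voice 0 (pitch 72, oldest) -> assign | voices=[79 66]
Op 8: note_on(82): all voices busy, STEAL voice 1 (pitch 66, oldest) -> assign | voices=[79 82]
Op 9: note_on(65): all voices busy, STEAL voice 0 (pitch 79, oldest) -> assign | voices=[65 82]
Op 10: note_off(65): free voice 0 | voices=[- 82]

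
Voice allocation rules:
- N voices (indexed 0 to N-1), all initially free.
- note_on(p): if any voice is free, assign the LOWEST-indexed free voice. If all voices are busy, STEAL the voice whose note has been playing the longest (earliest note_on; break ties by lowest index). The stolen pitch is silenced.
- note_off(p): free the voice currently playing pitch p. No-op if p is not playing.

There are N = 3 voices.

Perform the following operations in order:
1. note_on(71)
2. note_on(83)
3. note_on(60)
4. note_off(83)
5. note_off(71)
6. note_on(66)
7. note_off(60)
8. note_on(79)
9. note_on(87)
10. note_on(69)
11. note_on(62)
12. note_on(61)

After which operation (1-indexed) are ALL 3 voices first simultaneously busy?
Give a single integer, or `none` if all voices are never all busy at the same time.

Op 1: note_on(71): voice 0 is free -> assigned | voices=[71 - -]
Op 2: note_on(83): voice 1 is free -> assigned | voices=[71 83 -]
Op 3: note_on(60): voice 2 is free -> assigned | voices=[71 83 60]
Op 4: note_off(83): free voice 1 | voices=[71 - 60]
Op 5: note_off(71): free voice 0 | voices=[- - 60]
Op 6: note_on(66): voice 0 is free -> assigned | voices=[66 - 60]
Op 7: note_off(60): free voice 2 | voices=[66 - -]
Op 8: note_on(79): voice 1 is free -> assigned | voices=[66 79 -]
Op 9: note_on(87): voice 2 is free -> assigned | voices=[66 79 87]
Op 10: note_on(69): all voices busy, STEAL voice 0 (pitch 66, oldest) -> assign | voices=[69 79 87]
Op 11: note_on(62): all voices busy, STEAL voice 1 (pitch 79, oldest) -> assign | voices=[69 62 87]
Op 12: note_on(61): all voices busy, STEAL voice 2 (pitch 87, oldest) -> assign | voices=[69 62 61]

Answer: 3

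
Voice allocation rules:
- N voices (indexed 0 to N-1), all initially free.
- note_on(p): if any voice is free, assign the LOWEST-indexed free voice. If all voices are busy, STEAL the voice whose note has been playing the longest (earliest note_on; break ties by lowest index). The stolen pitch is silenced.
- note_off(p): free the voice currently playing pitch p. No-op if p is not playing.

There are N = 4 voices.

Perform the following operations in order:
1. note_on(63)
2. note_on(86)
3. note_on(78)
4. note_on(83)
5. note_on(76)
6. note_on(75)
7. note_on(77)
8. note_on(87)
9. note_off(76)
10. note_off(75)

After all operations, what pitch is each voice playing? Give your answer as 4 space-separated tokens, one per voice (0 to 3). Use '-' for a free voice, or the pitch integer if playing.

Answer: - - 77 87

Derivation:
Op 1: note_on(63): voice 0 is free -> assigned | voices=[63 - - -]
Op 2: note_on(86): voice 1 is free -> assigned | voices=[63 86 - -]
Op 3: note_on(78): voice 2 is free -> assigned | voices=[63 86 78 -]
Op 4: note_on(83): voice 3 is free -> assigned | voices=[63 86 78 83]
Op 5: note_on(76): all voices busy, STEAL voice 0 (pitch 63, oldest) -> assign | voices=[76 86 78 83]
Op 6: note_on(75): all voices busy, STEAL voice 1 (pitch 86, oldest) -> assign | voices=[76 75 78 83]
Op 7: note_on(77): all voices busy, STEAL voice 2 (pitch 78, oldest) -> assign | voices=[76 75 77 83]
Op 8: note_on(87): all voices busy, STEAL voice 3 (pitch 83, oldest) -> assign | voices=[76 75 77 87]
Op 9: note_off(76): free voice 0 | voices=[- 75 77 87]
Op 10: note_off(75): free voice 1 | voices=[- - 77 87]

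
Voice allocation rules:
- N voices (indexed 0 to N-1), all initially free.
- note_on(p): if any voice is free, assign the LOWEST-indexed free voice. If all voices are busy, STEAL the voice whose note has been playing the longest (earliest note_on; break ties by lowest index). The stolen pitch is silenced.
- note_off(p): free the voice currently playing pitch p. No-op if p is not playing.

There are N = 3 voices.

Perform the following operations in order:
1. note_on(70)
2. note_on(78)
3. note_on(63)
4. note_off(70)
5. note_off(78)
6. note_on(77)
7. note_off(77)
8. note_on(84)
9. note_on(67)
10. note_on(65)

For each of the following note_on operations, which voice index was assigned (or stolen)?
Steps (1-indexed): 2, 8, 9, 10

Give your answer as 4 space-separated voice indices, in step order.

Op 1: note_on(70): voice 0 is free -> assigned | voices=[70 - -]
Op 2: note_on(78): voice 1 is free -> assigned | voices=[70 78 -]
Op 3: note_on(63): voice 2 is free -> assigned | voices=[70 78 63]
Op 4: note_off(70): free voice 0 | voices=[- 78 63]
Op 5: note_off(78): free voice 1 | voices=[- - 63]
Op 6: note_on(77): voice 0 is free -> assigned | voices=[77 - 63]
Op 7: note_off(77): free voice 0 | voices=[- - 63]
Op 8: note_on(84): voice 0 is free -> assigned | voices=[84 - 63]
Op 9: note_on(67): voice 1 is free -> assigned | voices=[84 67 63]
Op 10: note_on(65): all voices busy, STEAL voice 2 (pitch 63, oldest) -> assign | voices=[84 67 65]

Answer: 1 0 1 2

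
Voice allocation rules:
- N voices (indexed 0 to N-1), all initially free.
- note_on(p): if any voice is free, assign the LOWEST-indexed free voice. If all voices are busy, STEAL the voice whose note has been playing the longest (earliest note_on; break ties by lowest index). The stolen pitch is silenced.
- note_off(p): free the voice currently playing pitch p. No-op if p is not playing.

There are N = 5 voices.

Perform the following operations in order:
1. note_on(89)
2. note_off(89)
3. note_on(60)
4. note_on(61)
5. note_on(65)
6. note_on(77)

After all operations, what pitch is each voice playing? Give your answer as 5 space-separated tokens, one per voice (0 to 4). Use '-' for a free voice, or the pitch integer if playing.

Answer: 60 61 65 77 -

Derivation:
Op 1: note_on(89): voice 0 is free -> assigned | voices=[89 - - - -]
Op 2: note_off(89): free voice 0 | voices=[- - - - -]
Op 3: note_on(60): voice 0 is free -> assigned | voices=[60 - - - -]
Op 4: note_on(61): voice 1 is free -> assigned | voices=[60 61 - - -]
Op 5: note_on(65): voice 2 is free -> assigned | voices=[60 61 65 - -]
Op 6: note_on(77): voice 3 is free -> assigned | voices=[60 61 65 77 -]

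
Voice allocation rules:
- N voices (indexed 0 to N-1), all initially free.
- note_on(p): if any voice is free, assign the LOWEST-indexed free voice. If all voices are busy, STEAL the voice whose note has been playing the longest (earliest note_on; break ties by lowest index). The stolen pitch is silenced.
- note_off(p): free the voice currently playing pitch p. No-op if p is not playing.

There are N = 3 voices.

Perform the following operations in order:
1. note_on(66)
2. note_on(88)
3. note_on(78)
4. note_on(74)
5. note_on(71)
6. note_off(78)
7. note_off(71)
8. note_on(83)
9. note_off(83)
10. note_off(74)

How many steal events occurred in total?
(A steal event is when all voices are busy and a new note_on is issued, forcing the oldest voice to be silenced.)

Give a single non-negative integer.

Op 1: note_on(66): voice 0 is free -> assigned | voices=[66 - -]
Op 2: note_on(88): voice 1 is free -> assigned | voices=[66 88 -]
Op 3: note_on(78): voice 2 is free -> assigned | voices=[66 88 78]
Op 4: note_on(74): all voices busy, STEAL voice 0 (pitch 66, oldest) -> assign | voices=[74 88 78]
Op 5: note_on(71): all voices busy, STEAL voice 1 (pitch 88, oldest) -> assign | voices=[74 71 78]
Op 6: note_off(78): free voice 2 | voices=[74 71 -]
Op 7: note_off(71): free voice 1 | voices=[74 - -]
Op 8: note_on(83): voice 1 is free -> assigned | voices=[74 83 -]
Op 9: note_off(83): free voice 1 | voices=[74 - -]
Op 10: note_off(74): free voice 0 | voices=[- - -]

Answer: 2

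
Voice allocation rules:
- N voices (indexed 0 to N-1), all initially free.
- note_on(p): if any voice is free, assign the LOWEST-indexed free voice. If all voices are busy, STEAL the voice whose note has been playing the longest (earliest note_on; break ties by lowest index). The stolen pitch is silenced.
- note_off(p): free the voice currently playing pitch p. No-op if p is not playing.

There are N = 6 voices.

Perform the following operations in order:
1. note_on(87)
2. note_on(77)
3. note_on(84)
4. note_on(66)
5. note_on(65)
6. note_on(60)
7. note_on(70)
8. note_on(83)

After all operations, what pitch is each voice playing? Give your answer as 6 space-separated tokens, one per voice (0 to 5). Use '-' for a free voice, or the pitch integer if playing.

Answer: 70 83 84 66 65 60

Derivation:
Op 1: note_on(87): voice 0 is free -> assigned | voices=[87 - - - - -]
Op 2: note_on(77): voice 1 is free -> assigned | voices=[87 77 - - - -]
Op 3: note_on(84): voice 2 is free -> assigned | voices=[87 77 84 - - -]
Op 4: note_on(66): voice 3 is free -> assigned | voices=[87 77 84 66 - -]
Op 5: note_on(65): voice 4 is free -> assigned | voices=[87 77 84 66 65 -]
Op 6: note_on(60): voice 5 is free -> assigned | voices=[87 77 84 66 65 60]
Op 7: note_on(70): all voices busy, STEAL voice 0 (pitch 87, oldest) -> assign | voices=[70 77 84 66 65 60]
Op 8: note_on(83): all voices busy, STEAL voice 1 (pitch 77, oldest) -> assign | voices=[70 83 84 66 65 60]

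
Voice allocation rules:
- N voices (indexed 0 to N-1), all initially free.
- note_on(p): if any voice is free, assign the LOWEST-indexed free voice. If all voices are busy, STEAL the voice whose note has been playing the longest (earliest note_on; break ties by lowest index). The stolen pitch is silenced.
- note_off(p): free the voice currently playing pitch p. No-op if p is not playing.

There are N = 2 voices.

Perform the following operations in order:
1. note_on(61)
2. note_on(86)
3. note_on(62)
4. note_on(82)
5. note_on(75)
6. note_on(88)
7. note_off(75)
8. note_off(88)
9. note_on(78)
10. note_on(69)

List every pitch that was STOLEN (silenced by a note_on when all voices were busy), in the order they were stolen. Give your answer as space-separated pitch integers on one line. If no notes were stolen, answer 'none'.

Answer: 61 86 62 82

Derivation:
Op 1: note_on(61): voice 0 is free -> assigned | voices=[61 -]
Op 2: note_on(86): voice 1 is free -> assigned | voices=[61 86]
Op 3: note_on(62): all voices busy, STEAL voice 0 (pitch 61, oldest) -> assign | voices=[62 86]
Op 4: note_on(82): all voices busy, STEAL voice 1 (pitch 86, oldest) -> assign | voices=[62 82]
Op 5: note_on(75): all voices busy, STEAL voice 0 (pitch 62, oldest) -> assign | voices=[75 82]
Op 6: note_on(88): all voices busy, STEAL voice 1 (pitch 82, oldest) -> assign | voices=[75 88]
Op 7: note_off(75): free voice 0 | voices=[- 88]
Op 8: note_off(88): free voice 1 | voices=[- -]
Op 9: note_on(78): voice 0 is free -> assigned | voices=[78 -]
Op 10: note_on(69): voice 1 is free -> assigned | voices=[78 69]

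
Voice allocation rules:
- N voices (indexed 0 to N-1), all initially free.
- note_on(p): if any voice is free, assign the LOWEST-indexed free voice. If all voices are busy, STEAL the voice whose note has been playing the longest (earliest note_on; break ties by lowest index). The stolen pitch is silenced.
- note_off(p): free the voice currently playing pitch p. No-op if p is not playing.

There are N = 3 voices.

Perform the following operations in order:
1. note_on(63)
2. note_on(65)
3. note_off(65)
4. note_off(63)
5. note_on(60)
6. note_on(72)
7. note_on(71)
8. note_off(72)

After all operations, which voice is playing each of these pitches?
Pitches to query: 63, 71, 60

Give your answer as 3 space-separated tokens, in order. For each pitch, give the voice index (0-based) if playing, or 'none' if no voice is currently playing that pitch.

Answer: none 2 0

Derivation:
Op 1: note_on(63): voice 0 is free -> assigned | voices=[63 - -]
Op 2: note_on(65): voice 1 is free -> assigned | voices=[63 65 -]
Op 3: note_off(65): free voice 1 | voices=[63 - -]
Op 4: note_off(63): free voice 0 | voices=[- - -]
Op 5: note_on(60): voice 0 is free -> assigned | voices=[60 - -]
Op 6: note_on(72): voice 1 is free -> assigned | voices=[60 72 -]
Op 7: note_on(71): voice 2 is free -> assigned | voices=[60 72 71]
Op 8: note_off(72): free voice 1 | voices=[60 - 71]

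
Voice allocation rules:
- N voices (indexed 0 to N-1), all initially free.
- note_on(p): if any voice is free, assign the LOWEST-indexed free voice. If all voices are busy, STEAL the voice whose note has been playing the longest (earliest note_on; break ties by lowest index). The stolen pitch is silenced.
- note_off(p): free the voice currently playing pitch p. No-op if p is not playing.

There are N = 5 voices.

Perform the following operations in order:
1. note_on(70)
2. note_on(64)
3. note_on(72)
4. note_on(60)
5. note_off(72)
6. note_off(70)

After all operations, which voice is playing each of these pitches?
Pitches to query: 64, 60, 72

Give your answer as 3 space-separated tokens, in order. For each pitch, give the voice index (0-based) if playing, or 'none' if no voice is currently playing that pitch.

Op 1: note_on(70): voice 0 is free -> assigned | voices=[70 - - - -]
Op 2: note_on(64): voice 1 is free -> assigned | voices=[70 64 - - -]
Op 3: note_on(72): voice 2 is free -> assigned | voices=[70 64 72 - -]
Op 4: note_on(60): voice 3 is free -> assigned | voices=[70 64 72 60 -]
Op 5: note_off(72): free voice 2 | voices=[70 64 - 60 -]
Op 6: note_off(70): free voice 0 | voices=[- 64 - 60 -]

Answer: 1 3 none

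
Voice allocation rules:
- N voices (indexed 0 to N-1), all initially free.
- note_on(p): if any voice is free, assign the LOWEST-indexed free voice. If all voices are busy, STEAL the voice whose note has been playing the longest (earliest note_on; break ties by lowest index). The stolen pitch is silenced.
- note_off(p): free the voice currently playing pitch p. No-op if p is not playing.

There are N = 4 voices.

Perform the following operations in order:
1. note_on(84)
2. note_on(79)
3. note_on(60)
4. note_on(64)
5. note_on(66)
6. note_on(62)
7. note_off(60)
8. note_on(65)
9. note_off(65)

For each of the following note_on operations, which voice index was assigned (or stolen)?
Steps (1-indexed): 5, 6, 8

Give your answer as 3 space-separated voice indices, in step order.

Op 1: note_on(84): voice 0 is free -> assigned | voices=[84 - - -]
Op 2: note_on(79): voice 1 is free -> assigned | voices=[84 79 - -]
Op 3: note_on(60): voice 2 is free -> assigned | voices=[84 79 60 -]
Op 4: note_on(64): voice 3 is free -> assigned | voices=[84 79 60 64]
Op 5: note_on(66): all voices busy, STEAL voice 0 (pitch 84, oldest) -> assign | voices=[66 79 60 64]
Op 6: note_on(62): all voices busy, STEAL voice 1 (pitch 79, oldest) -> assign | voices=[66 62 60 64]
Op 7: note_off(60): free voice 2 | voices=[66 62 - 64]
Op 8: note_on(65): voice 2 is free -> assigned | voices=[66 62 65 64]
Op 9: note_off(65): free voice 2 | voices=[66 62 - 64]

Answer: 0 1 2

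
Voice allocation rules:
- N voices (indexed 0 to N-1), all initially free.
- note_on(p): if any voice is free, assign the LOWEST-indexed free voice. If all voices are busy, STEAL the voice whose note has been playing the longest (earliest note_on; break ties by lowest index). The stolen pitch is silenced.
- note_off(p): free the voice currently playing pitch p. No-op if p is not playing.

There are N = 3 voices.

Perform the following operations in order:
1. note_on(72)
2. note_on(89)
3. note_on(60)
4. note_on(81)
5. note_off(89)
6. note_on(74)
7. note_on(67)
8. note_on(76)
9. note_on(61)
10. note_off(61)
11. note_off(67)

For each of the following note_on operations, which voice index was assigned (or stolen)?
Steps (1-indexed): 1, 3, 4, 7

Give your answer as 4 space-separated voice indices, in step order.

Op 1: note_on(72): voice 0 is free -> assigned | voices=[72 - -]
Op 2: note_on(89): voice 1 is free -> assigned | voices=[72 89 -]
Op 3: note_on(60): voice 2 is free -> assigned | voices=[72 89 60]
Op 4: note_on(81): all voices busy, STEAL voice 0 (pitch 72, oldest) -> assign | voices=[81 89 60]
Op 5: note_off(89): free voice 1 | voices=[81 - 60]
Op 6: note_on(74): voice 1 is free -> assigned | voices=[81 74 60]
Op 7: note_on(67): all voices busy, STEAL voice 2 (pitch 60, oldest) -> assign | voices=[81 74 67]
Op 8: note_on(76): all voices busy, STEAL voice 0 (pitch 81, oldest) -> assign | voices=[76 74 67]
Op 9: note_on(61): all voices busy, STEAL voice 1 (pitch 74, oldest) -> assign | voices=[76 61 67]
Op 10: note_off(61): free voice 1 | voices=[76 - 67]
Op 11: note_off(67): free voice 2 | voices=[76 - -]

Answer: 0 2 0 2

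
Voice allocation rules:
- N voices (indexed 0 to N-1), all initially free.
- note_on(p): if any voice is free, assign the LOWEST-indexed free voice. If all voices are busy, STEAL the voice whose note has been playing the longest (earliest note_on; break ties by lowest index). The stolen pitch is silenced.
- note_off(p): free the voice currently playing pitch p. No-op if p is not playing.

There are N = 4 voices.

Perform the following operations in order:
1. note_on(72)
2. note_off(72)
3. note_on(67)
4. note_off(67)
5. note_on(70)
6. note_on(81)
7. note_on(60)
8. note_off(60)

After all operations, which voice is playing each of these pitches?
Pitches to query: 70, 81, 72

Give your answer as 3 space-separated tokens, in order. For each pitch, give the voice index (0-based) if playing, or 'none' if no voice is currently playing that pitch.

Op 1: note_on(72): voice 0 is free -> assigned | voices=[72 - - -]
Op 2: note_off(72): free voice 0 | voices=[- - - -]
Op 3: note_on(67): voice 0 is free -> assigned | voices=[67 - - -]
Op 4: note_off(67): free voice 0 | voices=[- - - -]
Op 5: note_on(70): voice 0 is free -> assigned | voices=[70 - - -]
Op 6: note_on(81): voice 1 is free -> assigned | voices=[70 81 - -]
Op 7: note_on(60): voice 2 is free -> assigned | voices=[70 81 60 -]
Op 8: note_off(60): free voice 2 | voices=[70 81 - -]

Answer: 0 1 none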